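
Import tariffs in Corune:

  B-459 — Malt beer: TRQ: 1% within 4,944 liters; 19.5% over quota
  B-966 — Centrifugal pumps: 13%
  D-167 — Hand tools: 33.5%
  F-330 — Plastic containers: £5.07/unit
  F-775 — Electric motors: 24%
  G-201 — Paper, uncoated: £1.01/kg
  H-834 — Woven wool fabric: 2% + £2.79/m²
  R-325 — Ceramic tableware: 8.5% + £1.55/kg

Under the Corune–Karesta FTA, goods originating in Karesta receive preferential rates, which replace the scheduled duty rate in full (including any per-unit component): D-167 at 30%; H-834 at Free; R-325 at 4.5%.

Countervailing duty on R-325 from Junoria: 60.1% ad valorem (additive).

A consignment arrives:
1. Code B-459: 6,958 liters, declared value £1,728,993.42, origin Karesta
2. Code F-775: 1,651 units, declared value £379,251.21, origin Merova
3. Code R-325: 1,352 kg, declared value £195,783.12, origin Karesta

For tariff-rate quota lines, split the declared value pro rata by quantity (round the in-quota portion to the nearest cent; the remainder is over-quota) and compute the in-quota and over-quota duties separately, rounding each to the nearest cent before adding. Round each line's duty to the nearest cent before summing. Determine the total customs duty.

£209,705.36

Line 1 (B-459, Karesta, 6,958 liters, £1,728,993.42):
Code B-459 is under a tariff-rate quota (threshold 4,944 liters). In-quota: 4,944 liters at 1%; over-quota: 2,014 liters at 19.5%.
Pro-rata value split: in-quota = £1,728,993.42 × 4,944/6,958 = £1,228,534.56; over-quota = £1,728,993.42 − £1,228,534.56 = £500,458.86.
In-quota duty = £1,228,534.56 × 1% = £12,285.35. Over-quota duty = £500,458.86 × 19.5% = £97,589.48.
Line duty = £12,285.35 + £97,589.48 = £109,874.83.
Line 2 (F-775, Merova, 1,651 units, £379,251.21):
Base rate for F-775 is 24%.
Duty = £379,251.21 × 24% = £91,020.29.
Line 3 (R-325, Karesta, 1,352 kg, £195,783.12):
Base rate for R-325 is 8.5% + £1.55/kg.
Origin Karesta qualifies under the Corune–Karesta agreement and R-325 is covered: preferential rate 4.5% applies instead.
The additional-duty order on R-325 targets Junoria, not Karesta; it does not apply.
Duty = £195,783.12 × 4.5% = £8,810.24.
Total = £109,874.83 + £91,020.29 + £8,810.24 = £209,705.36.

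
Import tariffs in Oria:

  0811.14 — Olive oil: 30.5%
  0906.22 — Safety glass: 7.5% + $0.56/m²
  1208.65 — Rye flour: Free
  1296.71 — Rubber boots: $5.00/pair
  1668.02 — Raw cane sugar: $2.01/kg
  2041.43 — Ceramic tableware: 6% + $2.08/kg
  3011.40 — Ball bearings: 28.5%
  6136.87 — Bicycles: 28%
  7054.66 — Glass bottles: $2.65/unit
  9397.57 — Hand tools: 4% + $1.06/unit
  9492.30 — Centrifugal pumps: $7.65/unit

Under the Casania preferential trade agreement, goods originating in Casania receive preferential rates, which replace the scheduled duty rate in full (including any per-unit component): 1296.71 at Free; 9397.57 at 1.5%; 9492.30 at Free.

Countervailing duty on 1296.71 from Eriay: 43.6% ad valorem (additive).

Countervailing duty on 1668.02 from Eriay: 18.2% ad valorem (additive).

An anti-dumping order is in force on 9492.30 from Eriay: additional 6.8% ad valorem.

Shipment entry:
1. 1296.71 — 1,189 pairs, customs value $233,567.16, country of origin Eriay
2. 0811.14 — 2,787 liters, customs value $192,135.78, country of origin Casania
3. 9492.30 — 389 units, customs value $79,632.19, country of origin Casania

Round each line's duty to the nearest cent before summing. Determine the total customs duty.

$166,381.69

Line 1 (1296.71, Eriay, 1,189 pairs, $233,567.16):
Base rate for 1296.71 is $5.00/pair.
1296.71 has an FTA preferential rate, but origin Eriay is not Casania; base rate stands.
Additional duty on 1296.71 from Eriay: +43.6% ad valorem. Applied ad valorem rate = 43.6%.
Duty = $233,567.16 × 43.6% + 1,189 × $5.00 = $107,780.28.
Line 2 (0811.14, Casania, 2,787 liters, $192,135.78):
Base rate for 0811.14 is 30.5%.
Origin Casania is the FTA partner but 0811.14 is not on the preference list; base rate stands.
Duty = $192,135.78 × 30.5% = $58,601.41.
Line 3 (9492.30, Casania, 389 units, $79,632.19):
Base rate for 9492.30 is $7.65/unit.
Origin Casania qualifies under the Oria–Casania agreement and 9492.30 is covered: preferential rate Free applies instead.
The additional-duty order on 9492.30 targets Eriay, not Casania; it does not apply.
Duty = $79,632.19 × 0% = $0.00.
Total = $107,780.28 + $58,601.41 + $0.00 = $166,381.69.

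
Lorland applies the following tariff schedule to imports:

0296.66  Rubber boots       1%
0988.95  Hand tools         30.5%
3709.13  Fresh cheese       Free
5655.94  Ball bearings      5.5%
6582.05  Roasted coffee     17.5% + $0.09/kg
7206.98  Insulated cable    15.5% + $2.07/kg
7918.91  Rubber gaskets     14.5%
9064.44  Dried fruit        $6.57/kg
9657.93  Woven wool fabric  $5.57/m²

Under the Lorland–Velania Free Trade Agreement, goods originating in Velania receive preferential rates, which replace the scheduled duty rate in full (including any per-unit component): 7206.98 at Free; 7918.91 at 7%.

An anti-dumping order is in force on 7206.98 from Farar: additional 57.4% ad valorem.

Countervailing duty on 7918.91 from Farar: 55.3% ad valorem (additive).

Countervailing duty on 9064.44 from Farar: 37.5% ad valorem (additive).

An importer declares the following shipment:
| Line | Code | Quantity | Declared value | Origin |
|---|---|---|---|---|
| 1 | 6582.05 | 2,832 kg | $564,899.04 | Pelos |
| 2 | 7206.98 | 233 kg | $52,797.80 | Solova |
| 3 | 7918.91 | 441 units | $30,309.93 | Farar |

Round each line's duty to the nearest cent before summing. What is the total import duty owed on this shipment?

Line 1 (6582.05, Pelos, 2,832 kg, $564,899.04):
Base rate for 6582.05 is 17.5% + $0.09/kg.
Duty = $564,899.04 × 17.5% + 2,832 × $0.09 = $99,112.21.
Line 2 (7206.98, Solova, 233 kg, $52,797.80):
Base rate for 7206.98 is 15.5% + $2.07/kg.
7206.98 has an FTA preferential rate, but origin Solova is not Velania; base rate stands.
The additional-duty order on 7206.98 targets Farar, not Solova; it does not apply.
Duty = $52,797.80 × 15.5% + 233 × $2.07 = $8,665.97.
Line 3 (7918.91, Farar, 441 units, $30,309.93):
Base rate for 7918.91 is 14.5%.
7918.91 has an FTA preferential rate, but origin Farar is not Velania; base rate stands.
Additional duty on 7918.91 from Farar: +55.3%. Applied ad valorem rate: 14.5% + 55.3% = 69.8%.
Duty = $30,309.93 × 69.8% = $21,156.33.
Total = $99,112.21 + $8,665.97 + $21,156.33 = $128,934.51.

$128,934.51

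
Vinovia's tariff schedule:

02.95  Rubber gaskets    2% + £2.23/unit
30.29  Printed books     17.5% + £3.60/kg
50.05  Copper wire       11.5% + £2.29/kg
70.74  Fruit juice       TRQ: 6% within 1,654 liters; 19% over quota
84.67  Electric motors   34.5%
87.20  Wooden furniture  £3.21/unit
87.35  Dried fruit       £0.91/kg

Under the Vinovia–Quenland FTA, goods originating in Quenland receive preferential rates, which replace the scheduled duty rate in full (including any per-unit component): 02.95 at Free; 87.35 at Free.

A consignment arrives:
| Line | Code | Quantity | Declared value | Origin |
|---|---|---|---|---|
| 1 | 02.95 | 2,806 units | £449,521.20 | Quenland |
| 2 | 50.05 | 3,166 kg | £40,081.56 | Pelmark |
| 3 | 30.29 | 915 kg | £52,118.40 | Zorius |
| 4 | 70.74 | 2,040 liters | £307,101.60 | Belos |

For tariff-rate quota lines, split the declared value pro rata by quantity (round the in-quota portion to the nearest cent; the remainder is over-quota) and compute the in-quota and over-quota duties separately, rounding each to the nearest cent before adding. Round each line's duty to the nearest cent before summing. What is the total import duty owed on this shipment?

£50,254.43

Line 1 (02.95, Quenland, 2,806 units, £449,521.20):
Base rate for 02.95 is 2% + £2.23/unit.
Origin Quenland qualifies under the Vinovia–Quenland agreement and 02.95 is covered: preferential rate Free applies instead.
Duty = £449,521.20 × 0% = £0.00.
Line 2 (50.05, Pelmark, 3,166 kg, £40,081.56):
Base rate for 50.05 is 11.5% + £2.29/kg.
Duty = £40,081.56 × 11.5% + 3,166 × £2.29 = £11,859.52.
Line 3 (30.29, Zorius, 915 kg, £52,118.40):
Base rate for 30.29 is 17.5% + £3.60/kg.
Duty = £52,118.40 × 17.5% + 915 × £3.60 = £12,414.72.
Line 4 (70.74, Belos, 2,040 liters, £307,101.60):
Code 70.74 is under a tariff-rate quota (threshold 1,654 liters). In-quota: 1,654 liters at 6%; over-quota: 386 liters at 19%.
Pro-rata value split: in-quota = £307,101.60 × 1,654/2,040 = £248,993.16; over-quota = £307,101.60 − £248,993.16 = £58,108.44.
In-quota duty = £248,993.16 × 6% = £14,939.59. Over-quota duty = £58,108.44 × 19% = £11,040.60.
Line duty = £14,939.59 + £11,040.60 = £25,980.19.
Total = £0.00 + £11,859.52 + £12,414.72 + £25,980.19 = £50,254.43.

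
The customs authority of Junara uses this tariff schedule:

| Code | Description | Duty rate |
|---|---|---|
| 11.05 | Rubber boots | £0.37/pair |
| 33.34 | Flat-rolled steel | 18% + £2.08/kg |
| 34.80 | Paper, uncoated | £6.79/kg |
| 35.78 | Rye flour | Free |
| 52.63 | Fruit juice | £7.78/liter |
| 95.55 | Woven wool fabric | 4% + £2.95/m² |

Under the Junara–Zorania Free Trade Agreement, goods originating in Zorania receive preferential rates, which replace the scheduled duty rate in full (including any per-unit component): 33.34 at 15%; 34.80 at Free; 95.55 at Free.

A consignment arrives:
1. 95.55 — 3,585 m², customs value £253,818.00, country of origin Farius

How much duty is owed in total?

Line 1 (95.55, Farius, 3,585 m², £253,818.00):
Base rate for 95.55 is 4% + £2.95/m².
95.55 has an FTA preferential rate, but origin Farius is not Zorania; base rate stands.
Duty = £253,818.00 × 4% + 3,585 × £2.95 = £20,728.47.

£20,728.47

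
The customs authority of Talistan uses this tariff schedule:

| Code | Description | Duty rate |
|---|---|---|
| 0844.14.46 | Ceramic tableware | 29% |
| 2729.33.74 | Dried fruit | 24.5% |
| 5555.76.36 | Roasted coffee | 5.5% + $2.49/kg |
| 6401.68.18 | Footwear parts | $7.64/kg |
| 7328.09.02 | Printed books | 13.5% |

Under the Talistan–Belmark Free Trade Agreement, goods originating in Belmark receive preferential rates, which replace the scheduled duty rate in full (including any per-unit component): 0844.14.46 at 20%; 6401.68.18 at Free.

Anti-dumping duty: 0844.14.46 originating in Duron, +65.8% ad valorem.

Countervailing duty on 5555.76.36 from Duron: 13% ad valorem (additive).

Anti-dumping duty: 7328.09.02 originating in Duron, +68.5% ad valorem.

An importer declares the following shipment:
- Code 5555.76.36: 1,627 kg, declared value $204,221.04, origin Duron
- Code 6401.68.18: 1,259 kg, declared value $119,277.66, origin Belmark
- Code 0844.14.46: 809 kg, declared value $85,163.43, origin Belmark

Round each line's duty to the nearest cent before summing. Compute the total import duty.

$58,864.81

Line 1 (5555.76.36, Duron, 1,627 kg, $204,221.04):
Base rate for 5555.76.36 is 5.5% + $2.49/kg.
Additional duty on 5555.76.36 from Duron: +13%. Applied ad valorem rate: 5.5% + 13% = 18.5%.
Duty = $204,221.04 × 18.5% + 1,627 × $2.49 = $41,832.12.
Line 2 (6401.68.18, Belmark, 1,259 kg, $119,277.66):
Base rate for 6401.68.18 is $7.64/kg.
Origin Belmark qualifies under the Talistan–Belmark agreement and 6401.68.18 is covered: preferential rate Free applies instead.
Duty = $119,277.66 × 0% = $0.00.
Line 3 (0844.14.46, Belmark, 809 kg, $85,163.43):
Base rate for 0844.14.46 is 29%.
Origin Belmark qualifies under the Talistan–Belmark agreement and 0844.14.46 is covered: preferential rate 20% applies instead.
The additional-duty order on 0844.14.46 targets Duron, not Belmark; it does not apply.
Duty = $85,163.43 × 20% = $17,032.69.
Total = $41,832.12 + $0.00 + $17,032.69 = $58,864.81.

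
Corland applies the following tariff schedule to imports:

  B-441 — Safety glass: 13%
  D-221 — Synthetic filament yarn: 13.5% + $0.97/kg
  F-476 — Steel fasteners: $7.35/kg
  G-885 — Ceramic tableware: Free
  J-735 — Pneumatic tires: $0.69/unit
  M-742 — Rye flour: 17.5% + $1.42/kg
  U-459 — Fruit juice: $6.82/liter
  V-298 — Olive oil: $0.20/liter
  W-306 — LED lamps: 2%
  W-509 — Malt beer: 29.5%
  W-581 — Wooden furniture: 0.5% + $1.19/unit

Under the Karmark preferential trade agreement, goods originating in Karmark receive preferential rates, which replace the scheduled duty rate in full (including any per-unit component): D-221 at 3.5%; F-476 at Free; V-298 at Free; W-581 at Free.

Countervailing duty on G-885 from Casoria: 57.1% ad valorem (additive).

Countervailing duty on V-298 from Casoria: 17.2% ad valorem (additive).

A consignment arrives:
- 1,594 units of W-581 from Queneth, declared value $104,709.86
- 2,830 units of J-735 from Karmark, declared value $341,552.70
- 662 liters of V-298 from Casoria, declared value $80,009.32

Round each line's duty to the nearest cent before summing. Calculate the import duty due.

$18,267.11

Line 1 (W-581, Queneth, 1,594 units, $104,709.86):
Base rate for W-581 is 0.5% + $1.19/unit.
W-581 has an FTA preferential rate, but origin Queneth is not Karmark; base rate stands.
Duty = $104,709.86 × 0.5% + 1,594 × $1.19 = $2,420.41.
Line 2 (J-735, Karmark, 2,830 units, $341,552.70):
Base rate for J-735 is $0.69/unit.
Origin Karmark is the FTA partner but J-735 is not on the preference list; base rate stands.
Duty = 2,830 × $0.69 = $1,952.70.
Line 3 (V-298, Casoria, 662 liters, $80,009.32):
Base rate for V-298 is $0.20/liter.
V-298 has an FTA preferential rate, but origin Casoria is not Karmark; base rate stands.
Additional duty on V-298 from Casoria: +17.2% ad valorem. Applied ad valorem rate = 17.2%.
Duty = $80,009.32 × 17.2% + 662 × $0.20 = $13,894.00.
Total = $2,420.41 + $1,952.70 + $13,894.00 = $18,267.11.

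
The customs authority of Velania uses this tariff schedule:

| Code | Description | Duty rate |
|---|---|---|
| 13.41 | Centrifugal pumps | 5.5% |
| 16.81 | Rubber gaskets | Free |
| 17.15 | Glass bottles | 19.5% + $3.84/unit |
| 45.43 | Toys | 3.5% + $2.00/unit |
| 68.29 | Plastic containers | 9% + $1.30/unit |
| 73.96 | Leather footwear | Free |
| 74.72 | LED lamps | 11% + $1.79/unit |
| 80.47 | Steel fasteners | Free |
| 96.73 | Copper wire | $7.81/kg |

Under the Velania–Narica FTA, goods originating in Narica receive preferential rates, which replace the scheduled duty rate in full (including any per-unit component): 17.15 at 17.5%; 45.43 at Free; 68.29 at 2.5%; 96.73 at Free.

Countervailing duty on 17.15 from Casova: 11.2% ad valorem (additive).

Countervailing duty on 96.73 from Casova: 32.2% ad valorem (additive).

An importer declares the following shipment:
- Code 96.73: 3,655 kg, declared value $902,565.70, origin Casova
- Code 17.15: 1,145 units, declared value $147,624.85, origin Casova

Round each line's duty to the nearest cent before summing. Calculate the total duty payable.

Line 1 (96.73, Casova, 3,655 kg, $902,565.70):
Base rate for 96.73 is $7.81/kg.
96.73 has an FTA preferential rate, but origin Casova is not Narica; base rate stands.
Additional duty on 96.73 from Casova: +32.2% ad valorem. Applied ad valorem rate = 32.2%.
Duty = $902,565.70 × 32.2% + 3,655 × $7.81 = $319,171.71.
Line 2 (17.15, Casova, 1,145 units, $147,624.85):
Base rate for 17.15 is 19.5% + $3.84/unit.
17.15 has an FTA preferential rate, but origin Casova is not Narica; base rate stands.
Additional duty on 17.15 from Casova: +11.2%. Applied ad valorem rate: 19.5% + 11.2% = 30.7%.
Duty = $147,624.85 × 30.7% + 1,145 × $3.84 = $49,717.63.
Total = $319,171.71 + $49,717.63 = $368,889.34.

$368,889.34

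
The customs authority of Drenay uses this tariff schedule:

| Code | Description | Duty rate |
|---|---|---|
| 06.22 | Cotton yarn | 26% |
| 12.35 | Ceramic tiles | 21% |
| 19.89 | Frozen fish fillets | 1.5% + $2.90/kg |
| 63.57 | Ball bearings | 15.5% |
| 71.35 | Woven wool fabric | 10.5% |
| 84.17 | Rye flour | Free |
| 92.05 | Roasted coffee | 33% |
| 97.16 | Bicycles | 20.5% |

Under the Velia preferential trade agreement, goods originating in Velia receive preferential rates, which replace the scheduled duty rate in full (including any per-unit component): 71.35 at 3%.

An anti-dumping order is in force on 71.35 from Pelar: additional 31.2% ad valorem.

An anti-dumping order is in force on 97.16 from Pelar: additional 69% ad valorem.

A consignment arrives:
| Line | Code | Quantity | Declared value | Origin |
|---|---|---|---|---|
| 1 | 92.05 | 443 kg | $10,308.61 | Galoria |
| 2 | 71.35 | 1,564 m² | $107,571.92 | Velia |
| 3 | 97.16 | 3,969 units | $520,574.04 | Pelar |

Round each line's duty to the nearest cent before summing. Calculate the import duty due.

Line 1 (92.05, Galoria, 443 kg, $10,308.61):
Base rate for 92.05 is 33%.
Duty = $10,308.61 × 33% = $3,401.84.
Line 2 (71.35, Velia, 1,564 m², $107,571.92):
Base rate for 71.35 is 10.5%.
Origin Velia qualifies under the Drenay–Velia agreement and 71.35 is covered: preferential rate 3% applies instead.
The additional-duty order on 71.35 targets Pelar, not Velia; it does not apply.
Duty = $107,571.92 × 3% = $3,227.16.
Line 3 (97.16, Pelar, 3,969 units, $520,574.04):
Base rate for 97.16 is 20.5%.
Additional duty on 97.16 from Pelar: +69%. Applied ad valorem rate: 20.5% + 69% = 89.5%.
Duty = $520,574.04 × 89.5% = $465,913.77.
Total = $3,401.84 + $3,227.16 + $465,913.77 = $472,542.77.

$472,542.77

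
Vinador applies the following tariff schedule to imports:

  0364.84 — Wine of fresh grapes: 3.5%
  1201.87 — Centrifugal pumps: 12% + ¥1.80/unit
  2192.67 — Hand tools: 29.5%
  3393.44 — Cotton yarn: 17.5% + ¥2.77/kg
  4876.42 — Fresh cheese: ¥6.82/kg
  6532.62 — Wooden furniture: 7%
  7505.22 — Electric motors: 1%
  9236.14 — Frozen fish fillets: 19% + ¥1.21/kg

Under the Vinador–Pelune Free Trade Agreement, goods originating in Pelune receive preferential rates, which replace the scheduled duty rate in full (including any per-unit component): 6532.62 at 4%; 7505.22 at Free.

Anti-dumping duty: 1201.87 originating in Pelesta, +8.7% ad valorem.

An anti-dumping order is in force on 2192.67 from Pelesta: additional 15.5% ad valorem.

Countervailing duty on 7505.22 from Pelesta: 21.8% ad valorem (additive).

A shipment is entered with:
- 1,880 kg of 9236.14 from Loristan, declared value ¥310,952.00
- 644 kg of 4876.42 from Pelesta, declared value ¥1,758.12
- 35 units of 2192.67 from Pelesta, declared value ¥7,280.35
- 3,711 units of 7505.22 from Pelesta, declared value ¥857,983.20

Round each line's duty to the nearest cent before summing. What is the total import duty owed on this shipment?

¥264,644.09

Line 1 (9236.14, Loristan, 1,880 kg, ¥310,952.00):
Base rate for 9236.14 is 19% + ¥1.21/kg.
Duty = ¥310,952.00 × 19% + 1,880 × ¥1.21 = ¥61,355.68.
Line 2 (4876.42, Pelesta, 644 kg, ¥1,758.12):
Base rate for 4876.42 is ¥6.82/kg.
Duty = 644 × ¥6.82 = ¥4,392.08.
Line 3 (2192.67, Pelesta, 35 units, ¥7,280.35):
Base rate for 2192.67 is 29.5%.
Additional duty on 2192.67 from Pelesta: +15.5%. Applied ad valorem rate: 29.5% + 15.5% = 45%.
Duty = ¥7,280.35 × 45% = ¥3,276.16.
Line 4 (7505.22, Pelesta, 3,711 units, ¥857,983.20):
Base rate for 7505.22 is 1%.
7505.22 has an FTA preferential rate, but origin Pelesta is not Pelune; base rate stands.
Additional duty on 7505.22 from Pelesta: +21.8%. Applied ad valorem rate: 1% + 21.8% = 22.8%.
Duty = ¥857,983.20 × 22.8% = ¥195,620.17.
Total = ¥61,355.68 + ¥4,392.08 + ¥3,276.16 + ¥195,620.17 = ¥264,644.09.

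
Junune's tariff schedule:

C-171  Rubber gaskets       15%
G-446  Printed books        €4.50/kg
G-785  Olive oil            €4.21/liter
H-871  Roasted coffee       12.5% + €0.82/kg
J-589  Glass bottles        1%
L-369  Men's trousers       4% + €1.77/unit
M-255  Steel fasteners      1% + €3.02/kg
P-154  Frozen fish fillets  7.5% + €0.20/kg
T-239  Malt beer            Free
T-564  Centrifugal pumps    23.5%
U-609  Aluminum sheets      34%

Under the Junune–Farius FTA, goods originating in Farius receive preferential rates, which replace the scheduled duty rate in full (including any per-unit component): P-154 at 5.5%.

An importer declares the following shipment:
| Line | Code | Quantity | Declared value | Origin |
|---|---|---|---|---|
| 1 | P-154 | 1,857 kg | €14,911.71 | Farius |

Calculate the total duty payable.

€820.14

Line 1 (P-154, Farius, 1,857 kg, €14,911.71):
Base rate for P-154 is 7.5% + €0.20/kg.
Origin Farius qualifies under the Junune–Farius agreement and P-154 is covered: preferential rate 5.5% applies instead.
Duty = €14,911.71 × 5.5% = €820.14.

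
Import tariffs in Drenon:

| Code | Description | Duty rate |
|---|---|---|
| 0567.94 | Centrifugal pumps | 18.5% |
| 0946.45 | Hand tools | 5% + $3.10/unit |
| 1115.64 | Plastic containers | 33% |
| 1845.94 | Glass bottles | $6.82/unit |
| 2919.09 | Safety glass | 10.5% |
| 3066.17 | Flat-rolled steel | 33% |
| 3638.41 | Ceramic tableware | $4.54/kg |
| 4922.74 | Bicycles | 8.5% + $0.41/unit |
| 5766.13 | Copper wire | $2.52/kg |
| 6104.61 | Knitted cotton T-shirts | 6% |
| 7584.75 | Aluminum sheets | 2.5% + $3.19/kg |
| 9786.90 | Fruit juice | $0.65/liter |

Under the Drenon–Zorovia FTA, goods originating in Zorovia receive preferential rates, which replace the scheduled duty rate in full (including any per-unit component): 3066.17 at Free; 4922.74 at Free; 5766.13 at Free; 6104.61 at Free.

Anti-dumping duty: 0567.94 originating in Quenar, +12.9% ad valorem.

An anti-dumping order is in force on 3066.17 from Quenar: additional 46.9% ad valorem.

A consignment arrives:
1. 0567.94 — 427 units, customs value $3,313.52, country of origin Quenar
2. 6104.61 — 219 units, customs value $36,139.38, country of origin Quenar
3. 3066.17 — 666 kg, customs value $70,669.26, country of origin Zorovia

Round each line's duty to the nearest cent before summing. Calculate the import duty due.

Line 1 (0567.94, Quenar, 427 units, $3,313.52):
Base rate for 0567.94 is 18.5%.
Additional duty on 0567.94 from Quenar: +12.9%. Applied ad valorem rate: 18.5% + 12.9% = 31.4%.
Duty = $3,313.52 × 31.4% = $1,040.45.
Line 2 (6104.61, Quenar, 219 units, $36,139.38):
Base rate for 6104.61 is 6%.
6104.61 has an FTA preferential rate, but origin Quenar is not Zorovia; base rate stands.
Duty = $36,139.38 × 6% = $2,168.36.
Line 3 (3066.17, Zorovia, 666 kg, $70,669.26):
Base rate for 3066.17 is 33%.
Origin Zorovia qualifies under the Drenon–Zorovia agreement and 3066.17 is covered: preferential rate Free applies instead.
The additional-duty order on 3066.17 targets Quenar, not Zorovia; it does not apply.
Duty = $70,669.26 × 0% = $0.00.
Total = $1,040.45 + $2,168.36 + $0.00 = $3,208.81.

$3,208.81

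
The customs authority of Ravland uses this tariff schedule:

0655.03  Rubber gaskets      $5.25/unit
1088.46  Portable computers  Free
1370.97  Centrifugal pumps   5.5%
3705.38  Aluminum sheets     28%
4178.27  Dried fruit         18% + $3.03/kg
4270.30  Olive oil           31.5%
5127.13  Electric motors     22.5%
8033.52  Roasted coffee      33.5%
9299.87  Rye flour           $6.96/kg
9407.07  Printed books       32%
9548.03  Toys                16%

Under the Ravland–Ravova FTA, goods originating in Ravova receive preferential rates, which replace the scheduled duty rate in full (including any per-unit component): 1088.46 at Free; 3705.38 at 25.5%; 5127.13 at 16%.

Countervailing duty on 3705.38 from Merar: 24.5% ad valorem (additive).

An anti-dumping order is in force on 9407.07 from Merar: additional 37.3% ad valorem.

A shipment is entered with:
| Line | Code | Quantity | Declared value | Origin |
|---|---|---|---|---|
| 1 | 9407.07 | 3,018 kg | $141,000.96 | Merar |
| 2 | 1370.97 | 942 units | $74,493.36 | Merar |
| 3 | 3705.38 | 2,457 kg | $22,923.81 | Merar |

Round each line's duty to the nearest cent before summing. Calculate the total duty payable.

Line 1 (9407.07, Merar, 3,018 kg, $141,000.96):
Base rate for 9407.07 is 32%.
Additional duty on 9407.07 from Merar: +37.3%. Applied ad valorem rate: 32% + 37.3% = 69.3%.
Duty = $141,000.96 × 69.3% = $97,713.67.
Line 2 (1370.97, Merar, 942 units, $74,493.36):
Base rate for 1370.97 is 5.5%.
Duty = $74,493.36 × 5.5% = $4,097.13.
Line 3 (3705.38, Merar, 2,457 kg, $22,923.81):
Base rate for 3705.38 is 28%.
3705.38 has an FTA preferential rate, but origin Merar is not Ravova; base rate stands.
Additional duty on 3705.38 from Merar: +24.5%. Applied ad valorem rate: 28% + 24.5% = 52.5%.
Duty = $22,923.81 × 52.5% = $12,035.00.
Total = $97,713.67 + $4,097.13 + $12,035.00 = $113,845.80.

$113,845.80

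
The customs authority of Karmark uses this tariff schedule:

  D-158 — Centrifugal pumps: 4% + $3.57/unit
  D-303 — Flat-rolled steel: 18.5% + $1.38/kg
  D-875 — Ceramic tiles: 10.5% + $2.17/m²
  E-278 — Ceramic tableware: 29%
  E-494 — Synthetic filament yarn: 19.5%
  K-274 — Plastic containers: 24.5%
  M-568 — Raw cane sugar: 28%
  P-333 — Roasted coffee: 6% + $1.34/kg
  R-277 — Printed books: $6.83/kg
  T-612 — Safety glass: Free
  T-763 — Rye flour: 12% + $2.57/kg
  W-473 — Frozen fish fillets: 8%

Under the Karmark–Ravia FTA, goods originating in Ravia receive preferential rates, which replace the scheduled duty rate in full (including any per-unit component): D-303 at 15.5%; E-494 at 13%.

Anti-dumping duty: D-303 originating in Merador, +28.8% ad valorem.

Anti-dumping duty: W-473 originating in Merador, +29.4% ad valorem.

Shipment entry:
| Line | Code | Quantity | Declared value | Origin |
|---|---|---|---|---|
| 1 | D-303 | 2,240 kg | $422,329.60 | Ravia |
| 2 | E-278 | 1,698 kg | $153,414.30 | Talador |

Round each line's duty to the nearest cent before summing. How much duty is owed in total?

Line 1 (D-303, Ravia, 2,240 kg, $422,329.60):
Base rate for D-303 is 18.5% + $1.38/kg.
Origin Ravia qualifies under the Karmark–Ravia agreement and D-303 is covered: preferential rate 15.5% applies instead.
The additional-duty order on D-303 targets Merador, not Ravia; it does not apply.
Duty = $422,329.60 × 15.5% = $65,461.09.
Line 2 (E-278, Talador, 1,698 kg, $153,414.30):
Base rate for E-278 is 29%.
Duty = $153,414.30 × 29% = $44,490.15.
Total = $65,461.09 + $44,490.15 = $109,951.24.

$109,951.24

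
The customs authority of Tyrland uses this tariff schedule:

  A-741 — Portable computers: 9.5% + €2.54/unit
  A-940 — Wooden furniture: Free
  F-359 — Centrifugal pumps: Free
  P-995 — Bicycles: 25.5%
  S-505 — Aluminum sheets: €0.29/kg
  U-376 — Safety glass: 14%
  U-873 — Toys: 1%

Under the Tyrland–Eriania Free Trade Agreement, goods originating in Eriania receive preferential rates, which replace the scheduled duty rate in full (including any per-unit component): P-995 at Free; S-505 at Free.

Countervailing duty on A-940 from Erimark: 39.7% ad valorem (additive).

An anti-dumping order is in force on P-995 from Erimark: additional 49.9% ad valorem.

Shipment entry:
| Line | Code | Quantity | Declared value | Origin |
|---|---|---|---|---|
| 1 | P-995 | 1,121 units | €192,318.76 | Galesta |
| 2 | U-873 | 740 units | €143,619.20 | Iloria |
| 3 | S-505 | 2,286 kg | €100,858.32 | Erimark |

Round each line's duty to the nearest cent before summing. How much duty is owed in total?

€51,140.41

Line 1 (P-995, Galesta, 1,121 units, €192,318.76):
Base rate for P-995 is 25.5%.
P-995 has an FTA preferential rate, but origin Galesta is not Eriania; base rate stands.
The additional-duty order on P-995 targets Erimark, not Galesta; it does not apply.
Duty = €192,318.76 × 25.5% = €49,041.28.
Line 2 (U-873, Iloria, 740 units, €143,619.20):
Base rate for U-873 is 1%.
Duty = €143,619.20 × 1% = €1,436.19.
Line 3 (S-505, Erimark, 2,286 kg, €100,858.32):
Base rate for S-505 is €0.29/kg.
S-505 has an FTA preferential rate, but origin Erimark is not Eriania; base rate stands.
Duty = 2,286 × €0.29 = €662.94.
Total = €49,041.28 + €1,436.19 + €662.94 = €51,140.41.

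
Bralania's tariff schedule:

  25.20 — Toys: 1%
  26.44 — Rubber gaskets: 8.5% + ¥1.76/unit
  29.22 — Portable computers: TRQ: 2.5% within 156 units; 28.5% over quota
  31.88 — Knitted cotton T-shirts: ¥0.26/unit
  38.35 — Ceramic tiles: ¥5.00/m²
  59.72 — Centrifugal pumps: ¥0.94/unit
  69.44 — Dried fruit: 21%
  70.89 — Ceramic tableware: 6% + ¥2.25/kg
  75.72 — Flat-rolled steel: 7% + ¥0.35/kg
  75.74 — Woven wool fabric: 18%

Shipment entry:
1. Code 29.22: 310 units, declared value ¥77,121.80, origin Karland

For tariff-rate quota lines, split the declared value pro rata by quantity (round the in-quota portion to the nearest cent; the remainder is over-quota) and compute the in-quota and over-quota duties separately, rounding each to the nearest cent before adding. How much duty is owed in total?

¥11,889.19

Line 1 (29.22, Karland, 310 units, ¥77,121.80):
Code 29.22 is under a tariff-rate quota (threshold 156 units). In-quota: 156 units at 2.5%; over-quota: 154 units at 28.5%.
Pro-rata value split: in-quota = ¥77,121.80 × 156/310 = ¥38,809.68; over-quota = ¥77,121.80 − ¥38,809.68 = ¥38,312.12.
In-quota duty = ¥38,809.68 × 2.5% = ¥970.24. Over-quota duty = ¥38,312.12 × 28.5% = ¥10,918.95.
Line duty = ¥970.24 + ¥10,918.95 = ¥11,889.19.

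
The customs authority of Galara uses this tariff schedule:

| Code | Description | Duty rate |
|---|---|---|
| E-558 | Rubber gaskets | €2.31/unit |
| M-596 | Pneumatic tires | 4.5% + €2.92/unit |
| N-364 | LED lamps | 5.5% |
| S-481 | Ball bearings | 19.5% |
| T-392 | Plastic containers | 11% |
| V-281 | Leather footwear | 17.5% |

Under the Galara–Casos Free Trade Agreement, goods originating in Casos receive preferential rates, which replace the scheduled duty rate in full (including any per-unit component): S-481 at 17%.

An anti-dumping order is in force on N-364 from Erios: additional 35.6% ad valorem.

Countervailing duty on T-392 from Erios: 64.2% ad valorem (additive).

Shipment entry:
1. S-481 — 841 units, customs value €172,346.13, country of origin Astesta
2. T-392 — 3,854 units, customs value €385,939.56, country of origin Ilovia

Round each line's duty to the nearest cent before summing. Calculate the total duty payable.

Line 1 (S-481, Astesta, 841 units, €172,346.13):
Base rate for S-481 is 19.5%.
S-481 has an FTA preferential rate, but origin Astesta is not Casos; base rate stands.
Duty = €172,346.13 × 19.5% = €33,607.50.
Line 2 (T-392, Ilovia, 3,854 units, €385,939.56):
Base rate for T-392 is 11%.
The additional-duty order on T-392 targets Erios, not Ilovia; it does not apply.
Duty = €385,939.56 × 11% = €42,453.35.
Total = €33,607.50 + €42,453.35 = €76,060.85.

€76,060.85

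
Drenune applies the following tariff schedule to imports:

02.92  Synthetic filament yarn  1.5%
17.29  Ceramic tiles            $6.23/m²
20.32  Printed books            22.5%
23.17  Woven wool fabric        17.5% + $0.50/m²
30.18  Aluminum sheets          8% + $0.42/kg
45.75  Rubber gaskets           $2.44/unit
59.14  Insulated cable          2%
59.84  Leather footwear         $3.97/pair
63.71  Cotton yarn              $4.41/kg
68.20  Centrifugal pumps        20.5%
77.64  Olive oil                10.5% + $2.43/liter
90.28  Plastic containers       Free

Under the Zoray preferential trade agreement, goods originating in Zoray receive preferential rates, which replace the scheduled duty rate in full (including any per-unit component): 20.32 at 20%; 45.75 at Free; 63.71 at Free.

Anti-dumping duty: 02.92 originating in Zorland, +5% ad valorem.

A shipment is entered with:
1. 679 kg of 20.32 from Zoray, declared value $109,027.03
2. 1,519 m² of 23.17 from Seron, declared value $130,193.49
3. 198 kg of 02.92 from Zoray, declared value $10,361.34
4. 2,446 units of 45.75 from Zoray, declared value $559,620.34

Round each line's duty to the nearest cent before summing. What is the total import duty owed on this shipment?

$45,504.19

Line 1 (20.32, Zoray, 679 kg, $109,027.03):
Base rate for 20.32 is 22.5%.
Origin Zoray qualifies under the Drenune–Zoray agreement and 20.32 is covered: preferential rate 20% applies instead.
Duty = $109,027.03 × 20% = $21,805.41.
Line 2 (23.17, Seron, 1,519 m², $130,193.49):
Base rate for 23.17 is 17.5% + $0.50/m².
Duty = $130,193.49 × 17.5% + 1,519 × $0.50 = $23,543.36.
Line 3 (02.92, Zoray, 198 kg, $10,361.34):
Base rate for 02.92 is 1.5%.
Origin Zoray is the FTA partner but 02.92 is not on the preference list; base rate stands.
The additional-duty order on 02.92 targets Zorland, not Zoray; it does not apply.
Duty = $10,361.34 × 1.5% = $155.42.
Line 4 (45.75, Zoray, 2,446 units, $559,620.34):
Base rate for 45.75 is $2.44/unit.
Origin Zoray qualifies under the Drenune–Zoray agreement and 45.75 is covered: preferential rate Free applies instead.
Duty = $559,620.34 × 0% = $0.00.
Total = $21,805.41 + $23,543.36 + $155.42 + $0.00 = $45,504.19.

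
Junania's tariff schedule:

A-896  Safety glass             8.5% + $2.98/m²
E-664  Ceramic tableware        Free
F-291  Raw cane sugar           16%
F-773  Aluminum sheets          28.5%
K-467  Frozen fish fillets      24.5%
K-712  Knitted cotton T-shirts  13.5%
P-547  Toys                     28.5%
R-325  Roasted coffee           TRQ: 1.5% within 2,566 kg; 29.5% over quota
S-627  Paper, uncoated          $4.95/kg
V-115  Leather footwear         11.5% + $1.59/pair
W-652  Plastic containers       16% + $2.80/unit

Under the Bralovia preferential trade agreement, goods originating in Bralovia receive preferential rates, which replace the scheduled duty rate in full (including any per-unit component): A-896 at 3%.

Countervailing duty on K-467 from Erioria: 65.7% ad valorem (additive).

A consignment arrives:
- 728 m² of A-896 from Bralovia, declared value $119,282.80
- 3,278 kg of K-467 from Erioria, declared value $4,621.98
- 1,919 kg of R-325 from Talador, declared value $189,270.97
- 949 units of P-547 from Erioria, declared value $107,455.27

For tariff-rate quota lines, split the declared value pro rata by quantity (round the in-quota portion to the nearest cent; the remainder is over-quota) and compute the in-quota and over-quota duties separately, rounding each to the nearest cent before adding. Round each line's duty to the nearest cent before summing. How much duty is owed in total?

Line 1 (A-896, Bralovia, 728 m², $119,282.80):
Base rate for A-896 is 8.5% + $2.98/m².
Origin Bralovia qualifies under the Junania–Bralovia agreement and A-896 is covered: preferential rate 3% applies instead.
Duty = $119,282.80 × 3% = $3,578.48.
Line 2 (K-467, Erioria, 3,278 kg, $4,621.98):
Base rate for K-467 is 24.5%.
Additional duty on K-467 from Erioria: +65.7%. Applied ad valorem rate: 24.5% + 65.7% = 90.2%.
Duty = $4,621.98 × 90.2% = $4,169.03.
Line 3 (R-325, Talador, 1,919 kg, $189,270.97):
Code R-325 is under a tariff-rate quota (threshold 2,566 kg). Quantity 1,919 kg is within the quota, so the in-quota rate 1.5% applies to the full value.
Duty = $189,270.97 × 1.5% = $2,839.06.
Line 4 (P-547, Erioria, 949 units, $107,455.27):
Base rate for P-547 is 28.5%.
Duty = $107,455.27 × 28.5% = $30,624.75.
Total = $3,578.48 + $4,169.03 + $2,839.06 + $30,624.75 = $41,211.32.

$41,211.32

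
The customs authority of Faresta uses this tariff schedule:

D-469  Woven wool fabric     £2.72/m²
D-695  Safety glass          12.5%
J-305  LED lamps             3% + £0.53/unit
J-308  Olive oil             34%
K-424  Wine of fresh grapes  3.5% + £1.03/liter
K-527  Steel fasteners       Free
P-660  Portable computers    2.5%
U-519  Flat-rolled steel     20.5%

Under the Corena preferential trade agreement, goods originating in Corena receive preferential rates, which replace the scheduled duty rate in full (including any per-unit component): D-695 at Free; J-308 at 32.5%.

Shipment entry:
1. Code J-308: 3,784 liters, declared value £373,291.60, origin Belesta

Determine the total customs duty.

Line 1 (J-308, Belesta, 3,784 liters, £373,291.60):
Base rate for J-308 is 34%.
J-308 has an FTA preferential rate, but origin Belesta is not Corena; base rate stands.
Duty = £373,291.60 × 34% = £126,919.14.

£126,919.14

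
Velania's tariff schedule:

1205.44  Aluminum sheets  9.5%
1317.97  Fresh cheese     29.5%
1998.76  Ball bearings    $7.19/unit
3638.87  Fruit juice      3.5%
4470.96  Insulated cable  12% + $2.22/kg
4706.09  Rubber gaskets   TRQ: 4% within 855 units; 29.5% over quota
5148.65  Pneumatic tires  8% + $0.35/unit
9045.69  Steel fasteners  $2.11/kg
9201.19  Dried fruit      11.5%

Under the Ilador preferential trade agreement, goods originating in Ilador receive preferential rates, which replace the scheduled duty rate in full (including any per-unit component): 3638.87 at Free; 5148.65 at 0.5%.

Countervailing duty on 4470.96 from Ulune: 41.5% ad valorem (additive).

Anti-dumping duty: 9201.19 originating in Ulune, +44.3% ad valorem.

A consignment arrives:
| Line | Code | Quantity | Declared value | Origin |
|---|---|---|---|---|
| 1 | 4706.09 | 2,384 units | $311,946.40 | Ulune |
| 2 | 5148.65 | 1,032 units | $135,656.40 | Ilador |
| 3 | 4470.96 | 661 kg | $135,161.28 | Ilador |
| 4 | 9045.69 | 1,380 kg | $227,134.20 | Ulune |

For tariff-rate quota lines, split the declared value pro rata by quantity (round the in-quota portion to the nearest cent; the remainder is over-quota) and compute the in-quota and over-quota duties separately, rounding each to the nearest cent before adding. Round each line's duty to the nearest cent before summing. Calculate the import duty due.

Line 1 (4706.09, Ulune, 2,384 units, $311,946.40):
Code 4706.09 is under a tariff-rate quota (threshold 855 units). In-quota: 855 units at 4%; over-quota: 1,529 units at 29.5%.
Pro-rata value split: in-quota = $311,946.40 × 855/2,384 = $111,876.75; over-quota = $311,946.40 − $111,876.75 = $200,069.65.
In-quota duty = $111,876.75 × 4% = $4,475.07. Over-quota duty = $200,069.65 × 29.5% = $59,020.55.
Line duty = $4,475.07 + $59,020.55 = $63,495.62.
Line 2 (5148.65, Ilador, 1,032 units, $135,656.40):
Base rate for 5148.65 is 8% + $0.35/unit.
Origin Ilador qualifies under the Velania–Ilador agreement and 5148.65 is covered: preferential rate 0.5% applies instead.
Duty = $135,656.40 × 0.5% = $678.28.
Line 3 (4470.96, Ilador, 661 kg, $135,161.28):
Base rate for 4470.96 is 12% + $2.22/kg.
Origin Ilador is the FTA partner but 4470.96 is not on the preference list; base rate stands.
The additional-duty order on 4470.96 targets Ulune, not Ilador; it does not apply.
Duty = $135,161.28 × 12% + 661 × $2.22 = $17,686.77.
Line 4 (9045.69, Ulune, 1,380 kg, $227,134.20):
Base rate for 9045.69 is $2.11/kg.
Duty = 1,380 × $2.11 = $2,911.80.
Total = $63,495.62 + $678.28 + $17,686.77 + $2,911.80 = $84,772.47.

$84,772.47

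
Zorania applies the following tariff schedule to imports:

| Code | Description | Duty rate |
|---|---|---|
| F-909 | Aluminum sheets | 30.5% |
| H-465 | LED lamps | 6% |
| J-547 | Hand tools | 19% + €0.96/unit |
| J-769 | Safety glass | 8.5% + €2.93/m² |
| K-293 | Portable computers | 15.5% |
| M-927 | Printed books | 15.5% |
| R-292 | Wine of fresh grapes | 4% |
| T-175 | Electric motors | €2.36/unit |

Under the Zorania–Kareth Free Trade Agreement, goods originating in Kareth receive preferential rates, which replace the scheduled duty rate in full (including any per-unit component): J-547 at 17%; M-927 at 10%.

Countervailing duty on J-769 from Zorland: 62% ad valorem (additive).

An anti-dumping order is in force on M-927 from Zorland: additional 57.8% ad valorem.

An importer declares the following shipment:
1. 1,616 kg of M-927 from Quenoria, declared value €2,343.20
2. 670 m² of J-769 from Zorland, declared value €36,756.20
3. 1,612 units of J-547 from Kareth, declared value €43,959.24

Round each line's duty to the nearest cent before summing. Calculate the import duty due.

€35,712.49

Line 1 (M-927, Quenoria, 1,616 kg, €2,343.20):
Base rate for M-927 is 15.5%.
M-927 has an FTA preferential rate, but origin Quenoria is not Kareth; base rate stands.
The additional-duty order on M-927 targets Zorland, not Quenoria; it does not apply.
Duty = €2,343.20 × 15.5% = €363.20.
Line 2 (J-769, Zorland, 670 m², €36,756.20):
Base rate for J-769 is 8.5% + €2.93/m².
Additional duty on J-769 from Zorland: +62%. Applied ad valorem rate: 8.5% + 62% = 70.5%.
Duty = €36,756.20 × 70.5% + 670 × €2.93 = €27,876.22.
Line 3 (J-547, Kareth, 1,612 units, €43,959.24):
Base rate for J-547 is 19% + €0.96/unit.
Origin Kareth qualifies under the Zorania–Kareth agreement and J-547 is covered: preferential rate 17% applies instead.
Duty = €43,959.24 × 17% = €7,473.07.
Total = €363.20 + €27,876.22 + €7,473.07 = €35,712.49.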